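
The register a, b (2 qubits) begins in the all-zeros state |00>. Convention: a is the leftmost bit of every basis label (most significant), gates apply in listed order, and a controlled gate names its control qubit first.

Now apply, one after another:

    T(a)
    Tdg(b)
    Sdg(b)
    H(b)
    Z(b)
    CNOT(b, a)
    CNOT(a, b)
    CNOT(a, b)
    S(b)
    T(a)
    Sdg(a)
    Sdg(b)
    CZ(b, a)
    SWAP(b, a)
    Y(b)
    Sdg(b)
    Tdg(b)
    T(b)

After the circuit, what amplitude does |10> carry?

|10> carries amplitude -sqrt(2)*exp(I*pi/4)/2 in the final state.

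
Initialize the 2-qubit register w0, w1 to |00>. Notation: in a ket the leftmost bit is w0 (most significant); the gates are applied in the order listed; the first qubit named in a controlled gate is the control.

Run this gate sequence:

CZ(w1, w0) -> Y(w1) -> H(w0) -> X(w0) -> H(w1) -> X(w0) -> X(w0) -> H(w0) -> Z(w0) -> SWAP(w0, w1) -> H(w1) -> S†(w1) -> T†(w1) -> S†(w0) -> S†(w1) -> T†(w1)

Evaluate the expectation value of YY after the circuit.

The expectation value of YY is 1.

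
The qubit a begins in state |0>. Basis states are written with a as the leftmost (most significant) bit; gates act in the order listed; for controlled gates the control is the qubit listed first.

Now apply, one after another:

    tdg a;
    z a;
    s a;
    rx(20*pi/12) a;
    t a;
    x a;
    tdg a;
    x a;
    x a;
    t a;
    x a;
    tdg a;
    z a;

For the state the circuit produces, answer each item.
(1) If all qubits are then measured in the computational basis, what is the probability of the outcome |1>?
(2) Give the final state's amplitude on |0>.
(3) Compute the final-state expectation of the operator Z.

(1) A full measurement returns |1> with probability 1/4. Key observation: steps 5-12 multiply out to the identity, so the circuit reduces to the remaining gates.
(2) The amplitude on |0> is -sqrt(3)/2.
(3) In the final state, Z has expectation 1/2.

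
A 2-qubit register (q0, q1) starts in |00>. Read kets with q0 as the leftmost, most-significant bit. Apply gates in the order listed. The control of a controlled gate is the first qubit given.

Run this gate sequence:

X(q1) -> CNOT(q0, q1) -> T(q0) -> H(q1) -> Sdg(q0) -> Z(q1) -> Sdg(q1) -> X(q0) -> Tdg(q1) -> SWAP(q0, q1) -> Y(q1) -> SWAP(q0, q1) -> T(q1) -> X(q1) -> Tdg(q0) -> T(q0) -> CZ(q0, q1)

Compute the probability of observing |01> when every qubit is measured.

The probability of measuring |01> is 1/2.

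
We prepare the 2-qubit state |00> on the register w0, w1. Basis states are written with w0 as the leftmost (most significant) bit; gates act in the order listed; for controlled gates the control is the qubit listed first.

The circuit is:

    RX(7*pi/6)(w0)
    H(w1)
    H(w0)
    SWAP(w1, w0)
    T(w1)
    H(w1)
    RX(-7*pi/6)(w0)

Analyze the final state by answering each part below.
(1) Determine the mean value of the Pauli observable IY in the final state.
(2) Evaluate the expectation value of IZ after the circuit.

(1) The expectation value of IY is sqrt(2)/4 + sqrt(6)/4.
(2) In the final state, IZ has expectation -sqrt(6)/4 + sqrt(2)/4.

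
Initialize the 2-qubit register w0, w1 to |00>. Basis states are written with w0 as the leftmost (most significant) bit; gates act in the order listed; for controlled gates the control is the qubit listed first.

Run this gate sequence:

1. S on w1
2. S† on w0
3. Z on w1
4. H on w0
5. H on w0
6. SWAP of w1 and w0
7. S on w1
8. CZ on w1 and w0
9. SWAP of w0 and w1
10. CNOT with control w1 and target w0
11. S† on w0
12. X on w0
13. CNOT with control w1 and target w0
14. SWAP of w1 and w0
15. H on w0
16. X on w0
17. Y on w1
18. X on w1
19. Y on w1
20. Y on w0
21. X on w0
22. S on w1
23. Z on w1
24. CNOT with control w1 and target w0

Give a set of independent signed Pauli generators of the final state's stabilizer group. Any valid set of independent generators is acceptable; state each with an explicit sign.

The stabilizer group can be generated by -XI, +IZ, among other valid generating sets.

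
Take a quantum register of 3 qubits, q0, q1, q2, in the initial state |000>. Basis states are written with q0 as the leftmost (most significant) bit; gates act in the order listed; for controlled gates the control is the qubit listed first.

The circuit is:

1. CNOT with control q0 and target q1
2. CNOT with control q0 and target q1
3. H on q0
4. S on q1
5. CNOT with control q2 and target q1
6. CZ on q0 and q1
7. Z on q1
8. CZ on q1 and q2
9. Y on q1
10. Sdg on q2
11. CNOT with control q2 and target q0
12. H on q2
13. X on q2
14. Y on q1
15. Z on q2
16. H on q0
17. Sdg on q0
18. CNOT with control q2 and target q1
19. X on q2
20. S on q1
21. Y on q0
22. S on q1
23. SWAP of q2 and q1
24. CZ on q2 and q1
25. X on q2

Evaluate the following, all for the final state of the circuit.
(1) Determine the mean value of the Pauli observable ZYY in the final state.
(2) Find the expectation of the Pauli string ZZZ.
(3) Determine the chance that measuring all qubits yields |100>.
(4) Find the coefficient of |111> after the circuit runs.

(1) The observable ZYY averages to 1.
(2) The expectation value of ZZZ is -1.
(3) The probability of measuring |100> is 1/2.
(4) The final state's coefficient on |111> equals sqrt(2)*I/2.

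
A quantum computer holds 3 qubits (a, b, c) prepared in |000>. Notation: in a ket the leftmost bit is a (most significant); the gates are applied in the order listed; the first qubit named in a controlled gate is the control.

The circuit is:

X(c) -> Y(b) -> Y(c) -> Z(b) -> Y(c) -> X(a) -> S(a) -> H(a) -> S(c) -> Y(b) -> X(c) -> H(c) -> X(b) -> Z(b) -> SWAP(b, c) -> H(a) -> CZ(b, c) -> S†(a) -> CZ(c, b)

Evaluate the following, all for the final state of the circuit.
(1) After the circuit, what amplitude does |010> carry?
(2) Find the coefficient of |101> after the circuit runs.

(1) The amplitude on |010> is 0.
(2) The amplitude on |101> is sqrt(2)*I/2.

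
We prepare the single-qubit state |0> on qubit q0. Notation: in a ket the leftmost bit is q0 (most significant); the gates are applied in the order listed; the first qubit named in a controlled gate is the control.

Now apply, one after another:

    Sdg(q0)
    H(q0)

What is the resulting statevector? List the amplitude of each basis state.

The final amplitudes are sqrt(2)/2 on |0>, sqrt(2)/2 on |1>.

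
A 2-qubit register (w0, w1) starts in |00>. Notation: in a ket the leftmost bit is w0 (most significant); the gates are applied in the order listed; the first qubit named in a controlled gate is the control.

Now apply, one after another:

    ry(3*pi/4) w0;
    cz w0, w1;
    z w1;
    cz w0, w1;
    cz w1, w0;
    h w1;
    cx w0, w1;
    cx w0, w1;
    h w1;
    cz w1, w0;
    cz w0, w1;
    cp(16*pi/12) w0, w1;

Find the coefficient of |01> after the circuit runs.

|01> carries amplitude 0 in the final state. Key observation: gates 4-11 undo each other exactly, leaving only the rest of the circuit to track.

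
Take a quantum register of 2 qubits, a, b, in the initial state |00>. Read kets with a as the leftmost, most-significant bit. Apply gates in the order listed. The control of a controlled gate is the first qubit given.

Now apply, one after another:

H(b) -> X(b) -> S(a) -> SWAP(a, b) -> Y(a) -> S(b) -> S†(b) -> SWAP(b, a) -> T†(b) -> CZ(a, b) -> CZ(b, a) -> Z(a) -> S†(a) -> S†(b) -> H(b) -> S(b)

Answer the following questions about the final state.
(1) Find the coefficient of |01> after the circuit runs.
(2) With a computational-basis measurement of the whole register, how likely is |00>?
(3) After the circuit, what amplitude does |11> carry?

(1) The amplitude on |01> is 1/2 - exp(I*pi/4)/2.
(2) The probability of measuring |00> is sqrt(2)/4 + 1/2.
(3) The amplitude on |11> is 0.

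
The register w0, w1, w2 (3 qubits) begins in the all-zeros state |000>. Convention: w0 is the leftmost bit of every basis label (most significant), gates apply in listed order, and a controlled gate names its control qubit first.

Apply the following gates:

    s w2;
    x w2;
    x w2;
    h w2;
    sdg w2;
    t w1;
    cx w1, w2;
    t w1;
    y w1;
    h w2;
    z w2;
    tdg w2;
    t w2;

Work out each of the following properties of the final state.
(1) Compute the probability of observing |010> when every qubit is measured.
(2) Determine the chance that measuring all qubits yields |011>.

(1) A full measurement returns |010> with probability 1/2.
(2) Outcome |011> occurs with probability 1/2.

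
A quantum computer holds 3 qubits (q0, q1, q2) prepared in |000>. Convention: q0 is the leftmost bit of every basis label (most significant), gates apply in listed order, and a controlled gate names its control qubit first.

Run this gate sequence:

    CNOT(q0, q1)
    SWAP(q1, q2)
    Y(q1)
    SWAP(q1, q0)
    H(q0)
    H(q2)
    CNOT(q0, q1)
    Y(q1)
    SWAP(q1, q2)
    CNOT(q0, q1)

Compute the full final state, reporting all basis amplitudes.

After the circuit, the state carries amplitude 0 on |000>, -1/2 on |001>, 0 on |010>, -1/2 on |011>, -1/2 on |100>, 0 on |101>, -1/2 on |110>, 0 on |111>.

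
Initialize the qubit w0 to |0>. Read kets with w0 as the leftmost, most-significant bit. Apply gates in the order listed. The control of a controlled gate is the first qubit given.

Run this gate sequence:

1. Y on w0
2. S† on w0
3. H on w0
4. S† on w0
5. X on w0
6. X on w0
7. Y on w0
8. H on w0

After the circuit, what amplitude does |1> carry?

The final state's coefficient on |1> equals 1/2 - I/2.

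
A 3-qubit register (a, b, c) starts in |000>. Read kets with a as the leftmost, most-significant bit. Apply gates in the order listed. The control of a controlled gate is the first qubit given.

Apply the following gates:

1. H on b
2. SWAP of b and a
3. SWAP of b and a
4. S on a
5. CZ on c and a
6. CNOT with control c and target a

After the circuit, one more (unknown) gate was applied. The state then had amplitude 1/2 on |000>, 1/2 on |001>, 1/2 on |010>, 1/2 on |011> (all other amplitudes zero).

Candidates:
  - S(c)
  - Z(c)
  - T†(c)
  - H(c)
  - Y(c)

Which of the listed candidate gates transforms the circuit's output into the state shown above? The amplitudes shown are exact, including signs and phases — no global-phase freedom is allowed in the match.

The unique candidate consistent with the amplitudes is H(c). Key observation: steps 2-3 multiply out to the identity, so the circuit reduces to the remaining gates.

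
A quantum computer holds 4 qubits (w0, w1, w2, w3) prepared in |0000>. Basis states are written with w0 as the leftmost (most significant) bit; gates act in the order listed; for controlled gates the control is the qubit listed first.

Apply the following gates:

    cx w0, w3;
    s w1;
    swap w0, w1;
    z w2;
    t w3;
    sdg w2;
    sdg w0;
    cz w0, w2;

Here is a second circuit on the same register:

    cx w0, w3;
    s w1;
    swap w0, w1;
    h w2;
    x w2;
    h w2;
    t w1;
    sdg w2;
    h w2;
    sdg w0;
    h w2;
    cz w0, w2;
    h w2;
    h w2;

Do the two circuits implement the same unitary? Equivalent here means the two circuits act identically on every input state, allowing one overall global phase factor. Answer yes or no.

No — the two circuits implement different unitaries, even allowing a global phase.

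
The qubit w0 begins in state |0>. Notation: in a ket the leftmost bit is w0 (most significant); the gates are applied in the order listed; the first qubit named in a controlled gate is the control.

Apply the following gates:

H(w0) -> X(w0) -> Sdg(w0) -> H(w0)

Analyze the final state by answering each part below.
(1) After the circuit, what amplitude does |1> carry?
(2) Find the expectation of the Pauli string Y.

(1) The final state's coefficient on |1> equals 1/2 + I/2.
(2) The expectation value of Y is 1.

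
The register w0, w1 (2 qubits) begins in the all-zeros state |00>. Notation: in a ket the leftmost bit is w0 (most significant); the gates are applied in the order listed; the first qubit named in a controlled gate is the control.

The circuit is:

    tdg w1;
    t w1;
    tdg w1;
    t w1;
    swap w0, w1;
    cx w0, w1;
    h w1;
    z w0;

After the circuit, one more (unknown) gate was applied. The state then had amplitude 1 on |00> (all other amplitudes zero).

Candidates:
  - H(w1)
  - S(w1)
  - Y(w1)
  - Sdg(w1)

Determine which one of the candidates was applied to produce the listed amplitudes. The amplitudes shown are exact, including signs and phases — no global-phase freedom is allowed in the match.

The applied gate was H(w1). Key observation: gates 1-4 undo each other exactly, leaving only the rest of the circuit to track.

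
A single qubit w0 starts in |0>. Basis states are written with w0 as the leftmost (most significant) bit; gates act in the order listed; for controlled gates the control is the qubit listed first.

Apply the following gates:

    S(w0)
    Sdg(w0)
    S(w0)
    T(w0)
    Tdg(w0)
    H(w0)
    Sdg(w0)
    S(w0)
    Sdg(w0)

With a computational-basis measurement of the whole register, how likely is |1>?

The probability of measuring |1> is 1/2.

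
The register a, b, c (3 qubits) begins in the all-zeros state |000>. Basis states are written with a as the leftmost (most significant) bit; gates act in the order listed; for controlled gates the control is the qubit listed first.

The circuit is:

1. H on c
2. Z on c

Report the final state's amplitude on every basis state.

The final amplitudes are sqrt(2)/2 on |000>, -sqrt(2)/2 on |001>, and 0 on every other basis state.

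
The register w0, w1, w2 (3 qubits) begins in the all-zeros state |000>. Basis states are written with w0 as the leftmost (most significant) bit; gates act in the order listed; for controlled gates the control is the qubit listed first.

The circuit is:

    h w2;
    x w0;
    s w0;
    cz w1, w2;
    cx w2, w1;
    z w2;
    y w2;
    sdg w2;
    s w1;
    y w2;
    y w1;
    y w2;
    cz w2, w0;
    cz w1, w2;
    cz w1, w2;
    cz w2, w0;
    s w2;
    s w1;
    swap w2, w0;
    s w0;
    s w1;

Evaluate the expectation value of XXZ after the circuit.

The observable XXZ averages to -1. Key observation: the block from step 13 through step 16 cancels to the identity and can be dropped.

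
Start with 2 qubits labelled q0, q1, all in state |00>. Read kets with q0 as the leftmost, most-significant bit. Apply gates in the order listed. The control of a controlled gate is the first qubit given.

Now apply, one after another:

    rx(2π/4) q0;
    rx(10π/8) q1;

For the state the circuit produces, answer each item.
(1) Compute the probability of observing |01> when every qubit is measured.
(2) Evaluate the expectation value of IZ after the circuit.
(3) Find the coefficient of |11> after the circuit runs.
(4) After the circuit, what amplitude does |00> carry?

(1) A full measurement returns |01> with probability sqrt(2)/8 + 1/4.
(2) The expectation value of IZ is -sqrt(2)/2.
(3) The final state's coefficient on |11> equals -sqrt(2*sqrt(2) + 4)/4.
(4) The final state's coefficient on |00> equals -sqrt(4 - 2*sqrt(2))/4.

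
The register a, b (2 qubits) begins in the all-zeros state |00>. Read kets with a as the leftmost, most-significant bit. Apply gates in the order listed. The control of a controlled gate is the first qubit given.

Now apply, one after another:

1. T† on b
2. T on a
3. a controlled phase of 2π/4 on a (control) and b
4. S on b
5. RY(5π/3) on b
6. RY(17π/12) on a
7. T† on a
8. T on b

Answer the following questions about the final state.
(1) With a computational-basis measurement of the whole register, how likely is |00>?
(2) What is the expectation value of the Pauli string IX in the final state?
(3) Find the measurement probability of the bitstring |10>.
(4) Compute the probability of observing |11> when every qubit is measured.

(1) The probability of measuring |00> is -3*sqrt(6)/32 + 3*sqrt(2)/32 + 3/8.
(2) In the final state, IX has expectation -sqrt(6)/4.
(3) Outcome |10> occurs with probability -3*sqrt(2)/32 + 3*sqrt(6)/32 + 3/8.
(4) Outcome |11> occurs with probability -sqrt(2)/32 + sqrt(6)/32 + 1/8.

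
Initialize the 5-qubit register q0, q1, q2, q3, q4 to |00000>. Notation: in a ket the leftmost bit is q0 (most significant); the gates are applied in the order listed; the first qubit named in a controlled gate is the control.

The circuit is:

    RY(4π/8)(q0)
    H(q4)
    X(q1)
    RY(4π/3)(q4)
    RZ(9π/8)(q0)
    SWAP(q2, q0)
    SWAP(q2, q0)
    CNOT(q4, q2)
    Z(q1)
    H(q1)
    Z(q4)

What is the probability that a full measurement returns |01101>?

The probability of measuring |01101> is 1/8 - sqrt(3)/16. Key observation: the block from step 6 through step 7 cancels to the identity and can be dropped.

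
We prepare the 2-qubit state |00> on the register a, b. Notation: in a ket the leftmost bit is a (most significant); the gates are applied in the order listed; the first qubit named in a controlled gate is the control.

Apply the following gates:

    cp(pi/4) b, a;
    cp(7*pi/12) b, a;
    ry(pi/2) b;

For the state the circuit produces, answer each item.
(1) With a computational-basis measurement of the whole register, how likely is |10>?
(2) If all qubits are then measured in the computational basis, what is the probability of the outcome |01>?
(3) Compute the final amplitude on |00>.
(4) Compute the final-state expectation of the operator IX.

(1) The probability of measuring |10> is 0.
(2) A full measurement returns |01> with probability 1/2.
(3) The final state's coefficient on |00> equals sqrt(2)/2.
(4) The observable IX averages to 1.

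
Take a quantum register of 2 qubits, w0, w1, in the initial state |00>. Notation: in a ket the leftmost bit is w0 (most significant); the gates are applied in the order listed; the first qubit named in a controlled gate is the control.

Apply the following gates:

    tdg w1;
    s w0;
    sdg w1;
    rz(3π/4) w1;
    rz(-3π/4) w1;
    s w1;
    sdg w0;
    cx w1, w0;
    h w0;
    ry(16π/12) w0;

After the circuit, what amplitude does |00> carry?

The final state's coefficient on |00> equals -sqrt(6)/4 - sqrt(2)/4. Key observation: the block from step 2 through step 7 cancels to the identity and can be dropped.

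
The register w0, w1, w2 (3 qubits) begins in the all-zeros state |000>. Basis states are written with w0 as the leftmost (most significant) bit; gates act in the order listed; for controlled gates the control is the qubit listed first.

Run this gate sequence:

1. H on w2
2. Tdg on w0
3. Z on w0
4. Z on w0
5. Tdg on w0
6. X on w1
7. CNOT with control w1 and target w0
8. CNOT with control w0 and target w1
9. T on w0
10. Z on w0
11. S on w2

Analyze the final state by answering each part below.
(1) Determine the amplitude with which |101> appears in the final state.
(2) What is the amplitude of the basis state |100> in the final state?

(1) The amplitude on |101> is -sqrt(2)*exp(3*I*pi/4)/2.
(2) |100> carries amplitude -sqrt(2)*exp(I*pi/4)/2 in the final state.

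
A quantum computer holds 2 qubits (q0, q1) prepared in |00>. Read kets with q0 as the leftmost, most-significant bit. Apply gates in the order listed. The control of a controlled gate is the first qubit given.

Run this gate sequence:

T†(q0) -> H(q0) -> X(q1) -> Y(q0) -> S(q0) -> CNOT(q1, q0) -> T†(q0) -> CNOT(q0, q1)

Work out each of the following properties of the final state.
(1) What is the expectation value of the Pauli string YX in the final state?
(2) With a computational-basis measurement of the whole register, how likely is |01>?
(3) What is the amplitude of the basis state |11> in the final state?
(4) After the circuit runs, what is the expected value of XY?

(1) The observable YX averages to sqrt(2)/2.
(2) The probability of measuring |01> is 1/2.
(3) The final state's coefficient on |11> equals 0.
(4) The expectation value of XY is -sqrt(2)/2.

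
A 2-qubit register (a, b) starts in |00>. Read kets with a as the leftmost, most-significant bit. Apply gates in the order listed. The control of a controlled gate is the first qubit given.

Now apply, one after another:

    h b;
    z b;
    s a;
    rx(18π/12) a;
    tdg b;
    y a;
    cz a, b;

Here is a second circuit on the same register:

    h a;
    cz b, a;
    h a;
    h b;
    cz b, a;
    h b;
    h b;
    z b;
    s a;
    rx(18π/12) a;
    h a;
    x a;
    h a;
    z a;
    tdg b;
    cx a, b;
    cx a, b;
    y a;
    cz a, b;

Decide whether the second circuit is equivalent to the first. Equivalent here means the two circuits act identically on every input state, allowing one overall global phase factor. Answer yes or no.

No: there is an input state on which the two circuits produce genuinely different outputs (not merely differing by a phase).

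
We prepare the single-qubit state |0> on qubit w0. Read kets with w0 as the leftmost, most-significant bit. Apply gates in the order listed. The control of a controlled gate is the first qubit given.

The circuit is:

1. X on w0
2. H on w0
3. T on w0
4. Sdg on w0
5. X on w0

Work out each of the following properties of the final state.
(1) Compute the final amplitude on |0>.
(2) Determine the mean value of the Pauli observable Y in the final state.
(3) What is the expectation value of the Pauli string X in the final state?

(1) The amplitude on |0> is sqrt(2)*exp(3*I*pi/4)/2.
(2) The expectation value of Y is -sqrt(2)/2.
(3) In the final state, X has expectation -sqrt(2)/2.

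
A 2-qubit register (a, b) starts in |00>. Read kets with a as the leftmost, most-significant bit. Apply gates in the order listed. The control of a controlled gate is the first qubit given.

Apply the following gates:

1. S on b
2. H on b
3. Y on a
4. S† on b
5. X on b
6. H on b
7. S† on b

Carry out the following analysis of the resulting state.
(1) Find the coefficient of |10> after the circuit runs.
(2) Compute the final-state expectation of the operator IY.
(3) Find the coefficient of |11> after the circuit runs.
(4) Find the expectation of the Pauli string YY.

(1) The amplitude on |10> is 1/2 + I/2.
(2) The observable IY averages to 0.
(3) The final state's coefficient on |11> equals -1/2 - I/2.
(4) The expectation value of YY is 0.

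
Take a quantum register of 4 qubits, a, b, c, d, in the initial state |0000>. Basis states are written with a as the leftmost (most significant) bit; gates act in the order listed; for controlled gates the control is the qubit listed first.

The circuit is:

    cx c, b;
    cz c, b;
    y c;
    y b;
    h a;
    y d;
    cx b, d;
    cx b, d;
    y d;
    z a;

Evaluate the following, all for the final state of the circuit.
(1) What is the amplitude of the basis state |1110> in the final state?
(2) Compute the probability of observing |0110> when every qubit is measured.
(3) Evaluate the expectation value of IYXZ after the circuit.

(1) The amplitude on |1110> is sqrt(2)/2. Key observation: steps 6-9 multiply out to the identity, so the circuit reduces to the remaining gates.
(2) Outcome |0110> occurs with probability 1/2.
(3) The observable IYXZ averages to 0.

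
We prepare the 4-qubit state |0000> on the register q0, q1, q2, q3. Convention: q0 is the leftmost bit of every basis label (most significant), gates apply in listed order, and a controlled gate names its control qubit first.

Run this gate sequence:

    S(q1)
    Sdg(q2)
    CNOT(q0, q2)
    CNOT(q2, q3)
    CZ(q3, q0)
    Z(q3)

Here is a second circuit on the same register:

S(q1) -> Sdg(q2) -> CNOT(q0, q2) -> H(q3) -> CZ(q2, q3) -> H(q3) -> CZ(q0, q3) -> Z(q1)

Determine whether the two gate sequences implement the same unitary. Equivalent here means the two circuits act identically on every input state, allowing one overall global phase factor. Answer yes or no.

No, they are not equivalent — no single phase factor reconciles the two unitaries.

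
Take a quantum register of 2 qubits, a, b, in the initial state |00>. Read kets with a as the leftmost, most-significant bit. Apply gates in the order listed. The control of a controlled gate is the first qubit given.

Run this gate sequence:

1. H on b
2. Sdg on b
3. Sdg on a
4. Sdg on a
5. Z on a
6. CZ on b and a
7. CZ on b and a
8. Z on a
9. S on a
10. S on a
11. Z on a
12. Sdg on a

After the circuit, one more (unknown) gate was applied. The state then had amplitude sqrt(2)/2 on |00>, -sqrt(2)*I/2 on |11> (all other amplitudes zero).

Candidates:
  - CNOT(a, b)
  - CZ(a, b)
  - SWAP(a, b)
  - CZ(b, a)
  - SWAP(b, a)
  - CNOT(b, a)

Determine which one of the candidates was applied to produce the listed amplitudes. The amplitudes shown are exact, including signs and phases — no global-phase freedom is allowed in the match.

The unique candidate consistent with the amplitudes is CNOT(b, a).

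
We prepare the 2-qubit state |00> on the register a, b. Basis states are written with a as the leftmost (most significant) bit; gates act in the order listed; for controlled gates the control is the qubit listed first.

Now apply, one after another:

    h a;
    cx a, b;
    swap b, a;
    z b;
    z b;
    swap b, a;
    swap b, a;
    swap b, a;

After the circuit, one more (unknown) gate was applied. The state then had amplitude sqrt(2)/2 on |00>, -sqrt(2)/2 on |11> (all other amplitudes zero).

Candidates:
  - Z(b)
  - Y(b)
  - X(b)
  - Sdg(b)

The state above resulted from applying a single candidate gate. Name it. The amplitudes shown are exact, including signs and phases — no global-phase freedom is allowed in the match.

The applied gate was Z(b). Key observation: steps 3-6 multiply out to the identity, so the circuit reduces to the remaining gates.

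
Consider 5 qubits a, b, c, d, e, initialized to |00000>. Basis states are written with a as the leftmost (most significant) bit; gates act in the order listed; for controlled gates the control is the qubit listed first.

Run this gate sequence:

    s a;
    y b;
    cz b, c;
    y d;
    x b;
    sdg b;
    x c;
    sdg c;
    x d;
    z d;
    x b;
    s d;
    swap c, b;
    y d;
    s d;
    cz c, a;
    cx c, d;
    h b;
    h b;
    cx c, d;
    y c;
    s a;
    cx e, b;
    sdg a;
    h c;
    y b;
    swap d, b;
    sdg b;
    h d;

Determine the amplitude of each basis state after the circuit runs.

The final amplitudes are 1/2 on |01000>, 1/2 on |01010>, 1/2 on |01100>, 1/2 on |01110>, and 0 on every other basis state.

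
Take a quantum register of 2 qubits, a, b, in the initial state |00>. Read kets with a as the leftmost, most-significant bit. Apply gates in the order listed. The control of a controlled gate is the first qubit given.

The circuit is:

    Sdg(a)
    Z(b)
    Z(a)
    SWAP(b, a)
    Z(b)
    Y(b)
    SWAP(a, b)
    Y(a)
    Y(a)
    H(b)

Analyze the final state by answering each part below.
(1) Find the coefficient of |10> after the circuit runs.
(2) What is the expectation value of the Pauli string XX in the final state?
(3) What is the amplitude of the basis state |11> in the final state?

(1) |10> carries amplitude sqrt(2)*I/2 in the final state.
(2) The observable XX averages to 0.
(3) The amplitude on |11> is sqrt(2)*I/2.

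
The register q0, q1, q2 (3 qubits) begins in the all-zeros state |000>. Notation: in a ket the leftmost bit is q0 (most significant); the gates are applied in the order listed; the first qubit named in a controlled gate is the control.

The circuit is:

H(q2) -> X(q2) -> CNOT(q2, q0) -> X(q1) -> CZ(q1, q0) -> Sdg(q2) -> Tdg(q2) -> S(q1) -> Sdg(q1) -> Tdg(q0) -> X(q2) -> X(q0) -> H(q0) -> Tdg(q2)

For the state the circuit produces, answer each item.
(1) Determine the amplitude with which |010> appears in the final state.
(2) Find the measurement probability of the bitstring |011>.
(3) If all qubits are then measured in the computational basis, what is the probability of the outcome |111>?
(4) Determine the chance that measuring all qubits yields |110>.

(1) The final state's coefficient on |010> equals 1/2.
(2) A full measurement returns |011> with probability 1/4.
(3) The probability of measuring |111> is 1/4.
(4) The probability of measuring |110> is 1/4.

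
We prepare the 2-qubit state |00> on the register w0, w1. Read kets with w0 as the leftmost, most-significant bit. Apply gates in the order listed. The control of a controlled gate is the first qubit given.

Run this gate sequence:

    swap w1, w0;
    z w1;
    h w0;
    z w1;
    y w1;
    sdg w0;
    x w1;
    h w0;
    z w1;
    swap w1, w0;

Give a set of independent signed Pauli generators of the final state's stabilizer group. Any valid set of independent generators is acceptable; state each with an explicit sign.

One valid set of independent stabilizer generators is +IY, +ZI (any independent generating set of the same group is equally correct).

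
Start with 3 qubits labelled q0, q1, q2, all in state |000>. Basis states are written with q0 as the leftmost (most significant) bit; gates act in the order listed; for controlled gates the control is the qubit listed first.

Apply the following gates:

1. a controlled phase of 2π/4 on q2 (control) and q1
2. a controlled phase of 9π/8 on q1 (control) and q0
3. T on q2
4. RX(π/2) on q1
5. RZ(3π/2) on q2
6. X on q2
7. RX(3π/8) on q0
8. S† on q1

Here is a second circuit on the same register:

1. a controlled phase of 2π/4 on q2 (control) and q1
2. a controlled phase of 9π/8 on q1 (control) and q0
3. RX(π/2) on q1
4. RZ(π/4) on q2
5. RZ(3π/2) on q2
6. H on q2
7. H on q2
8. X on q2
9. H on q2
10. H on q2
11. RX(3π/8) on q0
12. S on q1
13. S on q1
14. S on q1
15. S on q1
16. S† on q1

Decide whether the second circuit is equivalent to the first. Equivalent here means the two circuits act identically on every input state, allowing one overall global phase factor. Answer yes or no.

Yes, they are equivalent — the unitaries differ by at most a global phase.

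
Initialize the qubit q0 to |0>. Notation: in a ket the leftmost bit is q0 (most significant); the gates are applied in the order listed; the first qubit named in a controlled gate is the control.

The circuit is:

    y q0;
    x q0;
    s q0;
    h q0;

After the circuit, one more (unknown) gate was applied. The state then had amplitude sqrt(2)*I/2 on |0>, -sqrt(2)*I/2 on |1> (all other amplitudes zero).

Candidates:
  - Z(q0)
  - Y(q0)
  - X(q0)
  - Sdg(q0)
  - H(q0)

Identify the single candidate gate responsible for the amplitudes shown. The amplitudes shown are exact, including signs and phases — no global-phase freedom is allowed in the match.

The applied gate was Z(q0).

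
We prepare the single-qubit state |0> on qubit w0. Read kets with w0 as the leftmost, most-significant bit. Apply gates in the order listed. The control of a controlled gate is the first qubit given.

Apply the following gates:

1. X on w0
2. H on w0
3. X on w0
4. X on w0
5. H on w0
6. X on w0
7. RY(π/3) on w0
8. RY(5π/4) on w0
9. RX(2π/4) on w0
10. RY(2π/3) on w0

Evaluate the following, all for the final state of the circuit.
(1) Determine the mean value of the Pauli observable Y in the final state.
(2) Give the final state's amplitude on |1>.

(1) In the final state, Y has expectation -sqrt(6)/4 + sqrt(2)/4. Key observation: steps 1-6 multiply out to the identity, so the circuit reduces to the remaining gates.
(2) |1> carries amplitude -sqrt(4 - 2*sqrt(2))/4 - I*sqrt(2*sqrt(2) + 4)/8 + I*sqrt(12 - 6*sqrt(2))/8 in the final state.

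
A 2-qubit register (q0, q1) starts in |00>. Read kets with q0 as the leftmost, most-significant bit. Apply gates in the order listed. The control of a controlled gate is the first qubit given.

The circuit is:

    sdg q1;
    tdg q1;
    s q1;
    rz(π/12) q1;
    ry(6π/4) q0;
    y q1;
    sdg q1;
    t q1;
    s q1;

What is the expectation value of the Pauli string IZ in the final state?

The observable IZ averages to -1.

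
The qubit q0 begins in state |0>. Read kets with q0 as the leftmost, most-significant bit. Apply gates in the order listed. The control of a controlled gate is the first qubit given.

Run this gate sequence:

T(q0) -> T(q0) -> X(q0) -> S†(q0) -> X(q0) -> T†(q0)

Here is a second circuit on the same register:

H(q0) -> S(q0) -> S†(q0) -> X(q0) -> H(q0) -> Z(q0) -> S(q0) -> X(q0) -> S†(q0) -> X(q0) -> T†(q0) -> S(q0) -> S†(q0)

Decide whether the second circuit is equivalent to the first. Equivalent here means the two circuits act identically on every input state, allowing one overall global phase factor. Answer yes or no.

Yes — the two circuits implement the same unitary up to a global phase.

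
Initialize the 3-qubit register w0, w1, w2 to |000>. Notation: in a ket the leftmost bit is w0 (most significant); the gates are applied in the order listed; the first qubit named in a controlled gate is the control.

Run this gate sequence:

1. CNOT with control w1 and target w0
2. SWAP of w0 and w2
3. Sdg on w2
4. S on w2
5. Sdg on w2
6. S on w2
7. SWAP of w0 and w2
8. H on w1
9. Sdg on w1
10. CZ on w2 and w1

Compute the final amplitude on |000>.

The amplitude on |000> is sqrt(2)/2. Key observation: the block from step 2 through step 7 cancels to the identity and can be dropped.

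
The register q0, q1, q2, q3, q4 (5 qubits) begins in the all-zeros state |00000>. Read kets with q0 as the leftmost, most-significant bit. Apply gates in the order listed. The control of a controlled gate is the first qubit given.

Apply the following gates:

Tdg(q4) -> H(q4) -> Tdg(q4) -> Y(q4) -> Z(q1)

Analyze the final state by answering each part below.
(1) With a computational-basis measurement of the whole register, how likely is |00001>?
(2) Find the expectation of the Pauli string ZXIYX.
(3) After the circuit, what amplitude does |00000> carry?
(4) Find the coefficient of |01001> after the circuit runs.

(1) The probability of measuring |00001> is 1/2.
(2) The expectation value of ZXIYX is 0.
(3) |00000> carries amplitude -sqrt(2)*exp(I*pi/4)/2 in the final state.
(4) The final state's coefficient on |01001> equals 0.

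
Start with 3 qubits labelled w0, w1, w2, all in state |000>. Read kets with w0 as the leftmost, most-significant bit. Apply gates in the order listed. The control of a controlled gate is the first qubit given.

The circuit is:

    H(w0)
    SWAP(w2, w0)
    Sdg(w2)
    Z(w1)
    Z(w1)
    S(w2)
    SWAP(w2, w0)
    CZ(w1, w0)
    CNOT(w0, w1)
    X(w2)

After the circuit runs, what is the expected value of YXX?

The expectation value of YXX is 0. Key observation: the block from step 2 through step 7 cancels to the identity and can be dropped.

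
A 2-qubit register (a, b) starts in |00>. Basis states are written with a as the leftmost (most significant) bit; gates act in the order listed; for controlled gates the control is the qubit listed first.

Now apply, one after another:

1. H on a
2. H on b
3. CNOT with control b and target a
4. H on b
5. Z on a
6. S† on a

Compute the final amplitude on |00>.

The final state's coefficient on |00> equals sqrt(2)/2.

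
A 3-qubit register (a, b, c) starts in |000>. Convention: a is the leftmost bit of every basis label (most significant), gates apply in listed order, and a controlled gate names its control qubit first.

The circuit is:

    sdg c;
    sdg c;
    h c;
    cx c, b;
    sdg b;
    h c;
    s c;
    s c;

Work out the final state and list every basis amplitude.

The resulting statevector has amplitude 1/2 on |000>, -1/2 on |001>, -I/2 on |010>, -I/2 on |011>, 0 on |100>, 0 on |101>, 0 on |110>, 0 on |111>.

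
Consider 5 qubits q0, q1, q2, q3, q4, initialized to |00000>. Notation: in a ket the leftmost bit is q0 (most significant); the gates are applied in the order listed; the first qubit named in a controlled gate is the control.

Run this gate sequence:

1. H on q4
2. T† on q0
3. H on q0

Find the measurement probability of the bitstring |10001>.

A full measurement returns |10001> with probability 1/4.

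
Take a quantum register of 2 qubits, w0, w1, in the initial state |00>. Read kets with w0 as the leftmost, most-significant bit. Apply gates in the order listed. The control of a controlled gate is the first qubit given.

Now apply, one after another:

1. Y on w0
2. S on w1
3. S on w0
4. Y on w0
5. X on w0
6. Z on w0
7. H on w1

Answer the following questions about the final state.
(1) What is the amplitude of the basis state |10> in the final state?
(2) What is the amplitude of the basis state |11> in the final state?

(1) The final state's coefficient on |10> equals -sqrt(2)*I/2.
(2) The amplitude on |11> is -sqrt(2)*I/2.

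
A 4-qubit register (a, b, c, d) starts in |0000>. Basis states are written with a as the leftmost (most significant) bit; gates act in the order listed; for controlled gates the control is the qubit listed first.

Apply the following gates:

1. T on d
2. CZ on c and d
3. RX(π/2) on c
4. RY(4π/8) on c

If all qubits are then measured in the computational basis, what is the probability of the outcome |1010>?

A full measurement returns |1010> with probability 0.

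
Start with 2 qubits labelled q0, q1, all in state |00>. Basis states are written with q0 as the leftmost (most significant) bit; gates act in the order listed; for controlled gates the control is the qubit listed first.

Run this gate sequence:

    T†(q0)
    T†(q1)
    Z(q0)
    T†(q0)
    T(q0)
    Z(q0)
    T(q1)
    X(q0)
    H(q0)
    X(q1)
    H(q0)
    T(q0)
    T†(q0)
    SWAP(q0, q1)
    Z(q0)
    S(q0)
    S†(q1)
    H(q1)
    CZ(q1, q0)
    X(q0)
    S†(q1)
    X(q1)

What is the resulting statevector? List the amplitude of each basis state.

The resulting statevector has amplitude sqrt(2)*I/2 on |00>, -sqrt(2)/2 on |01>, 0 on |10>, 0 on |11>.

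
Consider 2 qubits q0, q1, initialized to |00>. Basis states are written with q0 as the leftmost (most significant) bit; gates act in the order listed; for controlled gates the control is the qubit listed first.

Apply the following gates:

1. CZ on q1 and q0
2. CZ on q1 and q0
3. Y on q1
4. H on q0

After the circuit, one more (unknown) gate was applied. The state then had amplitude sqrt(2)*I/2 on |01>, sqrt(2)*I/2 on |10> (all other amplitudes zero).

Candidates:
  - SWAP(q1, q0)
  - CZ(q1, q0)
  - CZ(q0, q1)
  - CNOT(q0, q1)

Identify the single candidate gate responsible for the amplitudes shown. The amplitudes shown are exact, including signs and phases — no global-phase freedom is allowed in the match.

It was CNOT(q0, q1) that produced the state shown.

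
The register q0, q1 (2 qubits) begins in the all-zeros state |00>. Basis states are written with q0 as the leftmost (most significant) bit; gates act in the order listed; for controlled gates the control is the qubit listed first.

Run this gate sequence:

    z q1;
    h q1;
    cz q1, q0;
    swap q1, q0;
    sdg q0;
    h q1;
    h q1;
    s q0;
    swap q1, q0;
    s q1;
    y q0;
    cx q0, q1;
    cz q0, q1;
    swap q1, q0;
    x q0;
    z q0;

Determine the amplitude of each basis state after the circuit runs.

The final amplitudes are 0 on |00>, -sqrt(2)*I/2 on |01>, 0 on |10>, sqrt(2)/2 on |11>. Key observation: gates 4-9 undo each other exactly, leaving only the rest of the circuit to track.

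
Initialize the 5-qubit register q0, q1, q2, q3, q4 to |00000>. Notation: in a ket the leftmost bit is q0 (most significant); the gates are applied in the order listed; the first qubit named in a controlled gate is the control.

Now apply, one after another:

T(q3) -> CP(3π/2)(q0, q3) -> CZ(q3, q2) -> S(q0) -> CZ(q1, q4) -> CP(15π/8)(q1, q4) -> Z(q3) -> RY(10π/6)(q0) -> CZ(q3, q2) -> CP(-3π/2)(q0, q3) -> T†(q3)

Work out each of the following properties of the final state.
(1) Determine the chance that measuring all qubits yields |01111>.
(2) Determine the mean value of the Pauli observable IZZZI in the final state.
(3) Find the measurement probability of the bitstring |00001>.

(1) A full measurement returns |01111> with probability 0.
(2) In the final state, IZZZI has expectation 1.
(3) A full measurement returns |00001> with probability 0.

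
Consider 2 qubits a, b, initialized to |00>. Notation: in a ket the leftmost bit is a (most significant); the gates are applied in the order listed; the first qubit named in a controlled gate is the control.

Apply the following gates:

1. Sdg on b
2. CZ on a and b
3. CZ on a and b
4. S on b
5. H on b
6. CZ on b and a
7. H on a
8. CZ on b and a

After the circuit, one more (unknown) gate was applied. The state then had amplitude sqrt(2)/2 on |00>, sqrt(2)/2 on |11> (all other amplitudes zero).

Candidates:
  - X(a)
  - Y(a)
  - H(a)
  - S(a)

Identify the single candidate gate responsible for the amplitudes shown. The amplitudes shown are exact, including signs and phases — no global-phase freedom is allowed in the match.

The applied gate was H(a). Key observation: steps 1-4 multiply out to the identity, so the circuit reduces to the remaining gates.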